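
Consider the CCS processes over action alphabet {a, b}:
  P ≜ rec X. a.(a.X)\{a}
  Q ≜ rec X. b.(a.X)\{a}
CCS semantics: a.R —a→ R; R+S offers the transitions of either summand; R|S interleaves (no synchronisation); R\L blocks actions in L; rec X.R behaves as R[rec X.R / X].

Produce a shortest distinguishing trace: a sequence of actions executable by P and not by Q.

LTS(P): 2 reachable states
  m0 = rec X. a.(a.X)\{a} | —a→ m1
  m1 = (a.(rec X. a.(a.X)\{a}))\{a} | ∅
LTS(Q): 2 reachable states
  n0 = rec X. b.(a.X)\{a} | —b→ n1
  n1 = (a.(rec X. b.(a.X)\{a}))\{a} | ∅
Run σ = ⟨a⟩ on P: start {m0}
  [1] a ⇒ {m1}
  P completes σ.
Run σ = ⟨a⟩ on Q: start {n0}
  [1] a ⇒ no successor for Q

a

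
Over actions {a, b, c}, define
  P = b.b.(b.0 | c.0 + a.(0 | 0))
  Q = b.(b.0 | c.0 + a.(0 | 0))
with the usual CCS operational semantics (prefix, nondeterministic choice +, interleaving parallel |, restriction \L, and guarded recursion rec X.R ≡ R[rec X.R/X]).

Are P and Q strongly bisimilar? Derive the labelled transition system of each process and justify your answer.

not bisimilar

Reachable graph of P (6 states):
  m0 = b.b.(b.0 | c.0 + a.(0 | 0)) has moves —b→ m1
  m1 = b.(b.0 | c.0 + a.(0 | 0)) has moves —b→ m2
  m2 = b.0 | c.0 + a.(0 | 0) has moves —a→ m3, —b→ m4, —c→ m5
  m3 = 0 | 0 has moves (no moves)
  m4 = 0 | c.0 has moves —c→ m3
  m5 = b.0 | 0 has moves —b→ m3
Reachable graph of Q (5 states):
  n0 = b.(b.0 | c.0 + a.(0 | 0)) has moves —b→ n1
  n1 = b.0 | c.0 + a.(0 | 0) has moves —a→ n2, —b→ n3, —c→ n4
  n2 = 0 | 0 has moves (no moves)
  n3 = 0 | c.0 has moves —c→ n2
  n4 = b.0 | 0 has moves —b→ n2
Coarsest stable partition (strong bisimilarity classes):
  B0 = {m0}
  B1 = {m1, n0}
  B2 = {m2, n1}
  B3 = {m3, n2}
  B4 = {m4, n3}
  B5 = {m5, n4}
m0 ∈ B0, n0 ∈ B1 → different blocks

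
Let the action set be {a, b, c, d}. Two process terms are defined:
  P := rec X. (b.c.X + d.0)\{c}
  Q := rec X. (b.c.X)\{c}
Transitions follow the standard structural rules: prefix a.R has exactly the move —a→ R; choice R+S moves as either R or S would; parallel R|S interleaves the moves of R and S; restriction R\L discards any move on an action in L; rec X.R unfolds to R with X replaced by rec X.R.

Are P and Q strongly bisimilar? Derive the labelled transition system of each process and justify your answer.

LTS(P): 3 reachable states
  u0 = rec X. (b.c.X + d.0)\{c} | =b=> u1, =d=> u2
  u1 = (c.(rec X. (b.c.X + d.0)\{c}))\{c} | stopped
  u2 = 0\{c} | stopped
LTS(Q): 2 reachable states
  v0 = rec X. (b.c.X)\{c} | =b=> v1
  v1 = (c.(rec X. (b.c.X)\{c}))\{c} | stopped
Coarsest stable partition (strong bisimilarity classes):
  B0 = {u0}
  B1 = {u1, u2, v1}
  B2 = {v0}
u0 ∈ B0, v0 ∈ B2 → different blocks

NO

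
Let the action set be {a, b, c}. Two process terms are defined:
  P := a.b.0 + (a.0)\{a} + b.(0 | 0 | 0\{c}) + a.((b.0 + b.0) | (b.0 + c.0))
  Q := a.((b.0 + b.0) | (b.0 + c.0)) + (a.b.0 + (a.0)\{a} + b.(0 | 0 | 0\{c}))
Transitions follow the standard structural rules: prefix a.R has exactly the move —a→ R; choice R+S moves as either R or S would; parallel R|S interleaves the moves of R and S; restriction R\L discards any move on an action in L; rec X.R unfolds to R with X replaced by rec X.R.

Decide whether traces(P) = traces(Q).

traces(P) = traces(Q)

P's transition system — 8 states:
  m0 = a.b.0 + (a.0)\{a} + b.(0 | 0 | 0\{c}) + a.((b.0 + b.0) | (b.0 + c.0)) → --a--▸ m1, --a--▸ m2, --b--▸ m3
  m1 = (b.0 + b.0) | (b.0 + c.0) → --b--▸ m4, --b--▸ m5, --c--▸ m4
  m2 = b.0 → --b--▸ m6
  m3 = 0 | 0 | 0\{c} → ∅
  m4 = (b.0 + b.0) | 0 → --b--▸ m7
  m5 = 0 | (b.0 + c.0) → --b--▸ m7, --c--▸ m7
  m6 = 0 → ∅
  m7 = 0 | 0 → ∅
Q's transition system — 8 states:
  n0 = a.((b.0 + b.0) | (b.0 + c.0)) + (a.b.0 + (a.0)\{a} + b.(0 | 0 | 0\{c})) → --a--▸ n1, --a--▸ n2, --b--▸ n3
  n1 = (b.0 + b.0) | (b.0 + c.0) → --b--▸ n4, --b--▸ n5, --c--▸ n4
  n2 = b.0 → --b--▸ n6
  n3 = 0 | 0 | 0\{c} → ∅
  n4 = (b.0 + b.0) | 0 → --b--▸ n7
  n5 = 0 | (b.0 + c.0) → --b--▸ n7, --c--▸ n7
  n6 = 0 → ∅
  n7 = 0 | 0 → ∅
Partition-refinement fixed point:
  B0 = {m0, n0}
  B1 = {m2, m4, n2, n4}
  B2 = {m3, m6, m7, n3, n6, n7}
  B3 = {m1, n1}
  B4 = {m5, n5}
m0 ∈ B0, n0 ∈ B0 → same block
Bisimilar ⇒ trace-equivalent.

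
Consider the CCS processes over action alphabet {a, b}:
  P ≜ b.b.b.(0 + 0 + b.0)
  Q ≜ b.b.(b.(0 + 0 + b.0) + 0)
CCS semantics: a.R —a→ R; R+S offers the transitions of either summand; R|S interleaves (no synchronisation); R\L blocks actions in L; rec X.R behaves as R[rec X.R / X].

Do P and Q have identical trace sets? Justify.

trace-equivalent

LTS(P): 5 reachable states
  p0 = b.b.b.(0 + 0 + b.0) :: —b→ p1
  p1 = b.b.(0 + 0 + b.0) :: —b→ p2
  p2 = b.(0 + 0 + b.0) :: —b→ p3
  p3 = 0 + 0 + b.0 :: —b→ p4
  p4 = 0 :: deadlocked
LTS(Q): 5 reachable states
  q0 = b.b.(b.(0 + 0 + b.0) + 0) :: —b→ q1
  q1 = b.(b.(0 + 0 + b.0) + 0) :: —b→ q2
  q2 = b.(0 + 0 + b.0) + 0 :: —b→ q3
  q3 = 0 + 0 + b.0 :: —b→ q4
  q4 = 0 :: deadlocked
Coarsest stable partition (strong bisimilarity classes):
  B0 = {p0, q0}
  B1 = {p1, q1}
  B2 = {p2, q2}
  B3 = {p3, q3}
  B4 = {p4, q4}
p0 ∈ B0, q0 ∈ B0 → same block
Bisimilar ⇒ trace-equivalent.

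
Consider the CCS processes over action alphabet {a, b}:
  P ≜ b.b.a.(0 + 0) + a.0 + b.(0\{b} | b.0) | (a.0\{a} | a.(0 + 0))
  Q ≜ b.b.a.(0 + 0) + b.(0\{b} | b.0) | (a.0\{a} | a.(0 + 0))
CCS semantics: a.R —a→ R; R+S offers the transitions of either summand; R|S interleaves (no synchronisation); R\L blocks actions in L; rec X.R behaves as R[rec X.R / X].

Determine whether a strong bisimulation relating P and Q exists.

NO

P's transition system — 16 states:
  p0 = b.b.a.(0 + 0) + a.0 + b.(0\{b} | b.0) | (a.0\{a} | a.(0 + 0)) → -a-> p1, -a-> p2, -a-> p3, -b-> p4, -b-> p5
  p1 = 0 → stopped
  p2 = b.(0\{b} | b.0) | (0\{a} | a.(0 + 0)) → -a-> p6, -b-> p7
  p3 = b.(0\{b} | b.0) | (a.0\{a} | (0 + 0)) → -a-> p6, -b-> p8
  p4 = 0\{b} | b.0 | (a.0\{a} | a.(0 + 0)) → -a-> p7, -a-> p8, -b-> p9
  p5 = b.a.(0 + 0) → -b-> p10
  p6 = b.(0\{b} | b.0) | (0\{a} | (0 + 0)) → -b-> p11
  p7 = 0\{b} | b.0 | (0\{a} | a.(0 + 0)) → -a-> p11, -b-> p12
  p8 = 0\{b} | b.0 | (a.0\{a} | (0 + 0)) → -a-> p11, -b-> p13
  p9 = 0\{b} | 0 | (a.0\{a} | a.(0 + 0)) → -a-> p12, -a-> p13
  p10 = a.(0 + 0) → -a-> p14
  p11 = 0\{b} | b.0 | (0\{a} | (0 + 0)) → -b-> p15
  p12 = 0\{b} | 0 | (0\{a} | a.(0 + 0)) → -a-> p15
  p13 = 0\{b} | 0 | (a.0\{a} | (0 + 0)) → -a-> p15
  p14 = 0 + 0 → stopped
  p15 = 0\{b} | 0 | (0\{a} | (0 + 0)) → stopped
Q's transition system — 15 states:
  q0 = b.b.a.(0 + 0) + b.(0\{b} | b.0) | (a.0\{a} | a.(0 + 0)) → -a-> q1, -a-> q2, -b-> q3, -b-> q4
  q1 = b.(0\{b} | b.0) | (0\{a} | a.(0 + 0)) → -a-> q5, -b-> q6
  q2 = b.(0\{b} | b.0) | (a.0\{a} | (0 + 0)) → -a-> q5, -b-> q7
  q3 = 0\{b} | b.0 | (a.0\{a} | a.(0 + 0)) → -a-> q6, -a-> q7, -b-> q8
  q4 = b.a.(0 + 0) → -b-> q9
  q5 = b.(0\{b} | b.0) | (0\{a} | (0 + 0)) → -b-> q10
  q6 = 0\{b} | b.0 | (0\{a} | a.(0 + 0)) → -a-> q10, -b-> q11
  q7 = 0\{b} | b.0 | (a.0\{a} | (0 + 0)) → -a-> q10, -b-> q12
  q8 = 0\{b} | 0 | (a.0\{a} | a.(0 + 0)) → -a-> q11, -a-> q12
  q9 = a.(0 + 0) → -a-> q13
  q10 = 0\{b} | b.0 | (0\{a} | (0 + 0)) → -b-> q14
  q11 = 0\{b} | 0 | (0\{a} | a.(0 + 0)) → -a-> q14
  q12 = 0\{b} | 0 | (a.0\{a} | (0 + 0)) → -a-> q14
  q13 = 0 + 0 → stopped
  q14 = 0\{b} | 0 | (0\{a} | (0 + 0)) → stopped
Coarsest stable partition (strong bisimilarity classes):
  B0 = {p0}
  B1 = {p1, p14, p15, q13, q14}
  B2 = {p2, p3, q1, q2}
  B3 = {p6, q5}
  B4 = {p11, q10}
  B5 = {p7, p8, q6, q7}
  B6 = {p10, p12, p13, q11, q12, q9}
  B7 = {p4, q3}
  B8 = {p9, q8}
  B9 = {p5, q4}
  B10 = {q0}
p0 ∈ B0, q0 ∈ B10 → different blocks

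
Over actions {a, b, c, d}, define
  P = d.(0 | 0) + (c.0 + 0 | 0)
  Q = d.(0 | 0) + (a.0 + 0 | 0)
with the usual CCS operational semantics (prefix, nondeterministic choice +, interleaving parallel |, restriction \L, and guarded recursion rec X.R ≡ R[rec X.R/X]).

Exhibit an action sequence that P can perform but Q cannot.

LTS(P): 3 reachable states
  p0 = d.(0 | 0) + (c.0 + 0 | 0) | --c--▸ p1, --d--▸ p2
  p1 = 0 | ∅
  p2 = 0 | 0 | ∅
LTS(Q): 3 reachable states
  q0 = d.(0 | 0) + (a.0 + 0 | 0) | --a--▸ q1, --d--▸ q2
  q1 = 0 | ∅
  q2 = 0 | 0 | ∅
Run σ = ⟨c⟩ on P: start {p0}
  after c @ step 1: {p1}
  ✓ P
Run σ = ⟨c⟩ on Q: start {q0}
  after c @ step 1: ∅ (Q stuck)

c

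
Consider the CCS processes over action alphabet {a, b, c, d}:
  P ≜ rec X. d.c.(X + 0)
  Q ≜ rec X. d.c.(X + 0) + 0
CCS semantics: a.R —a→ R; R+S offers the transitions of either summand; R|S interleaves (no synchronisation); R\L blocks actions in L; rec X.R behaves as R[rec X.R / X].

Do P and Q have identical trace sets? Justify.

P's transition system — 3 states:
  m0 = rec X. d.c.(X + 0) | --d--▸ m1
  m1 = c.((rec X. d.c.(X + 0)) + 0) | --c--▸ m2
  m2 = (rec X. d.c.(X + 0)) + 0 | --d--▸ m1
Q's transition system — 3 states:
  n0 = rec X. d.c.(X + 0) + 0 | --d--▸ n1
  n1 = c.((rec X. d.c.(X + 0) + 0) + 0) | --c--▸ n2
  n2 = (rec X. d.c.(X + 0) + 0) + 0 | --d--▸ n1
Bisimilarity quotient blocks:
  B0 = {m0, m2, n0, n2}
  B1 = {m1, n1}
m0 ∈ B0, n0 ∈ B0 → same block
Bisimilar ⇒ trace-equivalent.

trace-equivalent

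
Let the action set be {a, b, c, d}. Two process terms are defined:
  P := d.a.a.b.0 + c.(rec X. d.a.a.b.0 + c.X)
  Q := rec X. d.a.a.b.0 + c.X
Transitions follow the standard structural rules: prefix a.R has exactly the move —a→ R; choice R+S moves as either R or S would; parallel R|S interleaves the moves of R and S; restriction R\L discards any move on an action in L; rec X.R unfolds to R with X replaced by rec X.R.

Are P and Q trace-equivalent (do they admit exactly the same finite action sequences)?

LTS(P): 6 reachable states
  m0 = d.a.a.b.0 + c.(rec X. d.a.a.b.0 + c.X) :: ··c··> m1, ··d··> m2
  m1 = rec X. d.a.a.b.0 + c.X :: ··c··> m1, ··d··> m2
  m2 = a.a.b.0 :: ··a··> m3
  m3 = a.b.0 :: ··a··> m4
  m4 = b.0 :: ··b··> m5
  m5 = 0 :: deadlocked
LTS(Q): 5 reachable states
  n0 = rec X. d.a.a.b.0 + c.X :: ··c··> n0, ··d··> n1
  n1 = a.a.b.0 :: ··a··> n2
  n2 = a.b.0 :: ··a··> n3
  n3 = b.0 :: ··b··> n4
  n4 = 0 :: deadlocked
Bisimilarity quotient blocks:
  B0 = {m0, m1, n0}
  B1 = {m2, n1}
  B2 = {m3, n2}
  B3 = {m4, n3}
  B4 = {m5, n4}
m0 ∈ B0, n0 ∈ B0 → same block
Bisimilar ⇒ trace-equivalent.

trace-equivalent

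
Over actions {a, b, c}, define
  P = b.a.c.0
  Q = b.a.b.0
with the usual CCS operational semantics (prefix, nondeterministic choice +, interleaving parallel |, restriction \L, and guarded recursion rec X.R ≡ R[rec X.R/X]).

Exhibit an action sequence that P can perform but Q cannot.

LTS(P): 4 reachable states
  m0 = b.a.c.0 ⊢ ··b··> m1
  m1 = a.c.0 ⊢ ··a··> m2
  m2 = c.0 ⊢ ··c··> m3
  m3 = 0 ⊢ (no moves)
LTS(Q): 4 reachable states
  n0 = b.a.b.0 ⊢ ··b··> n1
  n1 = a.b.0 ⊢ ··a··> n2
  n2 = b.0 ⊢ ··b··> n3
  n3 = 0 ⊢ (no moves)
Executing bac from P (initial set {m0}):
  [1] b ⇒ {m1}
  [2] a ⇒ {m2}
  [3] c ⇒ {m3}
  P completes σ.
Executing bac from Q (initial set {n0}):
  [1] b ⇒ {n1}
  [2] a ⇒ {n2}
  [3] c ⇒ ∅  — Q cannot continue

bac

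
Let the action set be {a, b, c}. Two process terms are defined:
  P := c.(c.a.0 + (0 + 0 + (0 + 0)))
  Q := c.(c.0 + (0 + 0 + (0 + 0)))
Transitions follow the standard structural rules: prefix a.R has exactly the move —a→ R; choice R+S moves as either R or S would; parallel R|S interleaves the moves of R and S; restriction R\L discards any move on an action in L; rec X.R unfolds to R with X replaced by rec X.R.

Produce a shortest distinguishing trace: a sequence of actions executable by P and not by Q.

cca

Reachable graph of P (4 states):
  m0 = c.(c.a.0 + (0 + 0 + (0 + 0))) ⊢ ··c··> m1
  m1 = c.a.0 + (0 + 0 + (0 + 0)) ⊢ ··c··> m2
  m2 = a.0 ⊢ ··a··> m3
  m3 = 0 ⊢ (no moves)
Reachable graph of Q (3 states):
  n0 = c.(c.0 + (0 + 0 + (0 + 0))) ⊢ ··c··> n1
  n1 = c.0 + (0 + 0 + (0 + 0)) ⊢ ··c··> n2
  n2 = 0 ⊢ (no moves)
Executing cca from P (initial set {m0}):
  step 1 (c): {m1}
  step 2 (c): {m2}
  step 3 (a): {m3}
  ✓ P
Executing cca from Q (initial set {n0}):
  step 1 (c): {n1}
  step 2 (c): {n2}
  step 3 (a): ∅  — Q cannot continue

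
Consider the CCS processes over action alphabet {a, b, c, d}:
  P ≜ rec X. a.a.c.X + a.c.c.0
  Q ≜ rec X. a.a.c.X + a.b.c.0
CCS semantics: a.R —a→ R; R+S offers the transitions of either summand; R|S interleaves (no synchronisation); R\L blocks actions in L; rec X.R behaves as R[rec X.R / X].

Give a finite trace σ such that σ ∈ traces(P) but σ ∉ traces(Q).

LTS(P): 6 reachable states
  s0 = rec X. a.a.c.X + a.c.c.0 → —a→ s1, —a→ s2
  s1 = a.c.(rec X. a.a.c.X + a.c.c.0) → —a→ s3
  s2 = c.c.0 → —c→ s4
  s3 = c.(rec X. a.a.c.X + a.c.c.0) → —c→ s0
  s4 = c.0 → —c→ s5
  s5 = 0 → deadlocked
LTS(Q): 6 reachable states
  t0 = rec X. a.a.c.X + a.b.c.0 → —a→ t1, —a→ t2
  t1 = a.c.(rec X. a.a.c.X + a.b.c.0) → —a→ t3
  t2 = b.c.0 → —b→ t4
  t3 = c.(rec X. a.a.c.X + a.b.c.0) → —c→ t0
  t4 = c.0 → —c→ t5
  t5 = 0 → deadlocked
Trace ⟨ac⟩ through P, begin at {s0}:
  [1] a ⇒ {s1, s2}
  [2] c ⇒ {s4}
  P completes σ.
Trace ⟨ac⟩ through Q, begin at {t0}:
  [1] a ⇒ {t1, t2}
  [2] c ⇒ ∅ (Q stuck)

ac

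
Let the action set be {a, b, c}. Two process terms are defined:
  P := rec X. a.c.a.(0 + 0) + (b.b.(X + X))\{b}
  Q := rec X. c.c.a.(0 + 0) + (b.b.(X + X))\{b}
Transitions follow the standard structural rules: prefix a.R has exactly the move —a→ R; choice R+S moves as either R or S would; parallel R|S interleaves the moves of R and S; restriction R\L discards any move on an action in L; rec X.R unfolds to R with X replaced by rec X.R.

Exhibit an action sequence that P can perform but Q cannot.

P's transition system — 4 states:
  s0 = rec X. a.c.a.(0 + 0) + (b.b.(X + X))\{b} | -a-> s1
  s1 = c.a.(0 + 0) | -c-> s2
  s2 = a.(0 + 0) | -a-> s3
  s3 = 0 + 0 | stopped
Q's transition system — 4 states:
  t0 = rec X. c.c.a.(0 + 0) + (b.b.(X + X))\{b} | -c-> t1
  t1 = c.a.(0 + 0) | -c-> t2
  t2 = a.(0 + 0) | -a-> t3
  t3 = 0 + 0 | stopped
Executing a from P (initial set {s0}):
  after a @ step 1: {s1}
  — P admits the full trace.
Executing a from Q (initial set {t0}):
  after a @ step 1: ∅  — Q cannot continue

a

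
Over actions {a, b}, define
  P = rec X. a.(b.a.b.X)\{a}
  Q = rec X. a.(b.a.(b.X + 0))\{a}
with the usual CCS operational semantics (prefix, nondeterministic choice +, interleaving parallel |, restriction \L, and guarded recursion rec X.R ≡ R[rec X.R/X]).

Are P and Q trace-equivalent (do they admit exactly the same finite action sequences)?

traces(P) = traces(Q)

LTS(P): 3 reachable states
  s0 = rec X. a.(b.a.b.X)\{a} has moves ··a··> s1
  s1 = (b.a.b.(rec X. a.(b.a.b.X)\{a}))\{a} has moves ··b··> s2
  s2 = (a.b.(rec X. a.(b.a.b.X)\{a}))\{a} has moves stopped
LTS(Q): 3 reachable states
  t0 = rec X. a.(b.a.(b.X + 0))\{a} has moves ··a··> t1
  t1 = (b.a.(b.(rec X. a.(b.a.(b.X + 0))\{a}) + 0))\{a} has moves ··b··> t2
  t2 = (a.(b.(rec X. a.(b.a.(b.X + 0))\{a}) + 0))\{a} has moves stopped
Partition-refinement fixed point:
  B0 = {s0, t0}
  B1 = {s1, t1}
  B2 = {s2, t2}
s0 ∈ B0, t0 ∈ B0 → same block
Bisimilar ⇒ trace-equivalent.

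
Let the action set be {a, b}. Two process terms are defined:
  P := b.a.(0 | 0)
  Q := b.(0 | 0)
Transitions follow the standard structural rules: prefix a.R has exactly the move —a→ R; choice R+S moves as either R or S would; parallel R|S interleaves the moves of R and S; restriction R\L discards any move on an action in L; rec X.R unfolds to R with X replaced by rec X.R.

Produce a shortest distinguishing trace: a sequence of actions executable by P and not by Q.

ba

LTS(P): 3 reachable states
  u0 = b.a.(0 | 0) ⊢ -b-> u1
  u1 = a.(0 | 0) ⊢ -a-> u2
  u2 = 0 | 0 ⊢ ·
LTS(Q): 2 reachable states
  v0 = b.(0 | 0) ⊢ -b-> v1
  v1 = 0 | 0 ⊢ ·
Executing ba from P (initial set {u0}):
  after b @ step 1: {u1}
  after a @ step 2: {u2}
  ✓ P
Executing ba from Q (initial set {v0}):
  after b @ step 1: {v1}
  after a @ step 2: no successor for Q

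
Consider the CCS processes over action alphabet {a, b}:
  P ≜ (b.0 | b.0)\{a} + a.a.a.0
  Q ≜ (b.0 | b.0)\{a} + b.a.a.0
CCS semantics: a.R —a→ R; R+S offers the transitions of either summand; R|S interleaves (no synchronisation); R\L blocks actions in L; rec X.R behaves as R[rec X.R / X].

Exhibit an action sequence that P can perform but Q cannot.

a

LTS(P): 7 reachable states
  s0 = (b.0 | b.0)\{a} + a.a.a.0 | ··a··> s1, ··b··> s2, ··b··> s3
  s1 = a.a.0 | ··a··> s4
  s2 = (0 | b.0)\{a} | ··b··> s5
  s3 = (b.0 | 0)\{a} | ··b··> s5
  s4 = a.0 | ··a··> s6
  s5 = (0 | 0)\{a} | ∅
  s6 = 0 | ∅
LTS(Q): 7 reachable states
  t0 = (b.0 | b.0)\{a} + b.a.a.0 | ··b··> t1, ··b··> t2, ··b··> t3
  t1 = (0 | b.0)\{a} | ··b··> t4
  t2 = (b.0 | 0)\{a} | ··b··> t4
  t3 = a.a.0 | ··a··> t5
  t4 = (0 | 0)\{a} | ∅
  t5 = a.0 | ··a··> t6
  t6 = 0 | ∅
Trace ⟨a⟩ through P, begin at {s0}:
  [1] a ⇒ {s1}
  P completes σ.
Trace ⟨a⟩ through Q, begin at {t0}:
  [1] a ⇒ no successor for Q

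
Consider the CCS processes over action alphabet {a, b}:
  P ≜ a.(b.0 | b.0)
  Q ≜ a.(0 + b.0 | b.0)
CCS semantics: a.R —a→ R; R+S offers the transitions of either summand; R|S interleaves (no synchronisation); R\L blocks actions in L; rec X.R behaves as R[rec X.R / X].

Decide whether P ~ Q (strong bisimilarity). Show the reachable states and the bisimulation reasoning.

bisimilar

P's transition system — 5 states:
  p0 = a.(b.0 | b.0) → -a-> p1
  p1 = b.0 | b.0 → -b-> p2, -b-> p3
  p2 = 0 | b.0 → -b-> p4
  p3 = b.0 | 0 → -b-> p4
  p4 = 0 | 0 → ·
Q's transition system — 5 states:
  q0 = a.(0 + b.0 | b.0) → -a-> q1
  q1 = 0 + b.0 | b.0 → -b-> q2, -b-> q3
  q2 = 0 | b.0 → -b-> q4
  q3 = b.0 | 0 → -b-> q4
  q4 = 0 | 0 → ·
Coarsest stable partition (strong bisimilarity classes):
  B0 = {p0, q0}
  B1 = {p1, q1}
  B2 = {p2, p3, q2, q3}
  B3 = {p4, q4}
p0 ∈ B0, q0 ∈ B0 → same block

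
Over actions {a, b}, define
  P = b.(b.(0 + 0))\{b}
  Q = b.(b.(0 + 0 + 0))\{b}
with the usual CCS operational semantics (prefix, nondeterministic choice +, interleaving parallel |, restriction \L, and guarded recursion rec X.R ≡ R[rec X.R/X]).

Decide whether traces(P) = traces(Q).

YES

LTS(P): 2 reachable states
  m0 = b.(b.(0 + 0))\{b} → -b-> m1
  m1 = (b.(0 + 0))\{b} → (no moves)
LTS(Q): 2 reachable states
  n0 = b.(b.(0 + 0 + 0))\{b} → -b-> n1
  n1 = (b.(0 + 0 + 0))\{b} → (no moves)
Partition-refinement fixed point:
  B0 = {m0, n0}
  B1 = {m1, n1}
m0 ∈ B0, n0 ∈ B0 → same block
Bisimilar ⇒ trace-equivalent.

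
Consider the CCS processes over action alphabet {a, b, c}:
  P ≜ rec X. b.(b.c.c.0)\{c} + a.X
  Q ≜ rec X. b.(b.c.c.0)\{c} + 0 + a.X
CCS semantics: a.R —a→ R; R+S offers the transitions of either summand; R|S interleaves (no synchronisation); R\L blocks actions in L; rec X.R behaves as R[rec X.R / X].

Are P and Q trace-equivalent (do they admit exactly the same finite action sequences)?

trace-equivalent

LTS(P): 3 reachable states
  u0 = rec X. b.(b.c.c.0)\{c} + a.X → -a-> u0, -b-> u1
  u1 = (b.c.c.0)\{c} → -b-> u2
  u2 = (c.c.0)\{c} → (no moves)
LTS(Q): 3 reachable states
  v0 = rec X. b.(b.c.c.0)\{c} + 0 + a.X → -a-> v0, -b-> v1
  v1 = (b.c.c.0)\{c} → -b-> v2
  v2 = (c.c.0)\{c} → (no moves)
Coarsest stable partition (strong bisimilarity classes):
  B0 = {u0, v0}
  B1 = {u1, v1}
  B2 = {u2, v2}
u0 ∈ B0, v0 ∈ B0 → same block
Bisimilar ⇒ trace-equivalent.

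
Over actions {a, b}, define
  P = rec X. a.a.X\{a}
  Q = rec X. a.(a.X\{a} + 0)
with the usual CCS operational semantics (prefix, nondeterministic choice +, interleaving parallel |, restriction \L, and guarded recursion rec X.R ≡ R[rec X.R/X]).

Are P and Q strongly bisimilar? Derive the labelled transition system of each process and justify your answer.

P's transition system — 3 states:
  u0 = rec X. a.a.X\{a} → -a-> u1
  u1 = a.(rec X. a.a.X\{a})\{a} → -a-> u2
  u2 = (rec X. a.a.X\{a})\{a} → deadlocked
Q's transition system — 3 states:
  v0 = rec X. a.(a.X\{a} + 0) → -a-> v1
  v1 = a.(rec X. a.(a.X\{a} + 0))\{a} + 0 → -a-> v2
  v2 = (rec X. a.(a.X\{a} + 0))\{a} → deadlocked
Partition-refinement fixed point:
  B0 = {u0, v0}
  B1 = {u1, v1}
  B2 = {u2, v2}
u0 ∈ B0, v0 ∈ B0 → same block

P ~ Q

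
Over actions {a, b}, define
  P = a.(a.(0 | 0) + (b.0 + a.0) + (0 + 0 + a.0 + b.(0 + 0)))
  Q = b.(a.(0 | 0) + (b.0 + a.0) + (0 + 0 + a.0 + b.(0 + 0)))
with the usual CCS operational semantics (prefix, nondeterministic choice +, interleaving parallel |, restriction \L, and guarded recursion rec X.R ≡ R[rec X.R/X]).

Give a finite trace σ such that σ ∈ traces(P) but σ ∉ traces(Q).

a

P's transition system — 5 states:
  u0 = a.(a.(0 | 0) + (b.0 + a.0) + (0 + 0 + a.0 + b.(0 + 0))) | --a--▸ u1
  u1 = a.(0 | 0) + (b.0 + a.0) + (0 + 0 + a.0 + b.(0 + 0)) | --a--▸ u2, --a--▸ u3, --b--▸ u2, --b--▸ u4
  u2 = 0 | (no moves)
  u3 = 0 | 0 | (no moves)
  u4 = 0 + 0 | (no moves)
Q's transition system — 5 states:
  v0 = b.(a.(0 | 0) + (b.0 + a.0) + (0 + 0 + a.0 + b.(0 + 0))) | --b--▸ v1
  v1 = a.(0 | 0) + (b.0 + a.0) + (0 + 0 + a.0 + b.(0 + 0)) | --a--▸ v2, --a--▸ v3, --b--▸ v2, --b--▸ v4
  v2 = 0 | (no moves)
  v3 = 0 | 0 | (no moves)
  v4 = 0 + 0 | (no moves)
Executing a from P (initial set {u0}):
  [1] a ⇒ {u1}
  — P admits the full trace.
Executing a from Q (initial set {v0}):
  [1] a ⇒ ∅ (Q stuck)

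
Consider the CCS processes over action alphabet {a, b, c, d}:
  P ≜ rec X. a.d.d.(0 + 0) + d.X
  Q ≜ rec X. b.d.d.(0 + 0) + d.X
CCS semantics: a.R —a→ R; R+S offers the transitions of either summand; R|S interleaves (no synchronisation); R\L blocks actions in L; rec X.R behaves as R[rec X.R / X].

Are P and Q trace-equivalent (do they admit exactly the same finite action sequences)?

LTS(P): 4 reachable states
  s0 = rec X. a.d.d.(0 + 0) + d.X ⊢ --a--▸ s1, --d--▸ s0
  s1 = d.d.(0 + 0) ⊢ --d--▸ s2
  s2 = d.(0 + 0) ⊢ --d--▸ s3
  s3 = 0 + 0 ⊢ ∅
LTS(Q): 4 reachable states
  t0 = rec X. b.d.d.(0 + 0) + d.X ⊢ --b--▸ t1, --d--▸ t0
  t1 = d.d.(0 + 0) ⊢ --d--▸ t2
  t2 = d.(0 + 0) ⊢ --d--▸ t3
  t3 = 0 + 0 ⊢ ∅
Executing a from P (initial set {s0}):
  after a @ step 1: {s1}
  — P admits the full trace.
Executing a from Q (initial set {t0}):
  after a @ step 1: ∅  — Q cannot continue

NO — witness ⟨a⟩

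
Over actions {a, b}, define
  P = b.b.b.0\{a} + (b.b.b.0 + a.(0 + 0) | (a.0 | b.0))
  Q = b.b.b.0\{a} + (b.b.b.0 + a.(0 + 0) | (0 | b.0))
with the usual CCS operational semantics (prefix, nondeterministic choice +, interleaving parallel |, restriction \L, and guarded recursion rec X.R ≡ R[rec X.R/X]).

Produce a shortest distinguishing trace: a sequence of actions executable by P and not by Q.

aa

P's transition system — 14 states:
  s0 = b.b.b.0\{a} + (b.b.b.0 + a.(0 + 0) | (a.0 | b.0)) :: —a→ s1, —a→ s2, —b→ s3, —b→ s4, —b→ s5
  s1 = (0 + 0) | (a.0 | b.0) :: —a→ s6, —b→ s7
  s2 = a.(0 + 0) | (0 | b.0) :: —a→ s6, —b→ s8
  s3 = a.(0 + 0) | (a.0 | 0) :: —a→ s7, —a→ s8
  s4 = b.b.0 :: —b→ s9
  s5 = b.b.0\{a} :: —b→ s10
  s6 = (0 + 0) | (0 | b.0) :: —b→ s11
  s7 = (0 + 0) | (a.0 | 0) :: —a→ s11
  s8 = a.(0 + 0) | (0 | 0) :: —a→ s11
  s9 = b.0 :: —b→ s12
  s10 = b.0\{a} :: —b→ s13
  s11 = (0 + 0) | (0 | 0) :: stopped
  s12 = 0 :: stopped
  s13 = 0\{a} :: stopped
Q's transition system — 10 states:
  t0 = b.b.b.0\{a} + (b.b.b.0 + a.(0 + 0) | (0 | b.0)) :: —a→ t1, —b→ t2, —b→ t3, —b→ t4
  t1 = (0 + 0) | (0 | b.0) :: —b→ t5
  t2 = a.(0 + 0) | (0 | 0) :: —a→ t5
  t3 = b.b.0 :: —b→ t6
  t4 = b.b.0\{a} :: —b→ t7
  t5 = (0 + 0) | (0 | 0) :: stopped
  t6 = b.0 :: —b→ t8
  t7 = b.0\{a} :: —b→ t9
  t8 = 0 :: stopped
  t9 = 0\{a} :: stopped
Run σ = ⟨aa⟩ on P: start {s0}
  step 1 (a): {s1, s2}
  step 2 (a): {s6}
  — P admits the full trace.
Run σ = ⟨aa⟩ on Q: start {t0}
  step 1 (a): {t1}
  step 2 (a): no successor for Q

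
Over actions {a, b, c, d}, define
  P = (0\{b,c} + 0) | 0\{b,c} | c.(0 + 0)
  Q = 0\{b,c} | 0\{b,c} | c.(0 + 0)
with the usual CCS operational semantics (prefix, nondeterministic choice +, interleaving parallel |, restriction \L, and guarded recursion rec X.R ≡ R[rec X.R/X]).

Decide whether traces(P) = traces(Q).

traces(P) = traces(Q)

LTS(P): 2 reachable states
  s0 = (0\{b,c} + 0) | 0\{b,c} | c.(0 + 0) :: —c→ s1
  s1 = (0\{b,c} + 0) | 0\{b,c} | (0 + 0) :: deadlocked
LTS(Q): 2 reachable states
  t0 = 0\{b,c} | 0\{b,c} | c.(0 + 0) :: —c→ t1
  t1 = 0\{b,c} | 0\{b,c} | (0 + 0) :: deadlocked
Coarsest stable partition (strong bisimilarity classes):
  B0 = {s0, t0}
  B1 = {s1, t1}
s0 ∈ B0, t0 ∈ B0 → same block
Bisimilar ⇒ trace-equivalent.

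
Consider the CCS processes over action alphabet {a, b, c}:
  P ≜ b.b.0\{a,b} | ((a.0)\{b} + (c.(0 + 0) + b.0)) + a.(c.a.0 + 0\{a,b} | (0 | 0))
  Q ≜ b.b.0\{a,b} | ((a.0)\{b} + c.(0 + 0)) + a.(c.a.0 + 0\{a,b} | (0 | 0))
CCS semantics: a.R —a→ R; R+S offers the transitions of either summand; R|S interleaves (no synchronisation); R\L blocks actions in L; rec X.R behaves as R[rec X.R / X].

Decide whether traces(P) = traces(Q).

LTS(P): 15 reachable states
  p0 = b.b.0\{a,b} | ((a.0)\{b} + (c.(0 + 0) + b.0)) + a.(c.a.0 + 0\{a,b} | (0 | 0)) | ··a··> p1, ··a··> p2, ··b··> p3, ··b··> p4, ··c··> p5
  p1 = b.b.0\{a,b} | 0\{b} | ··b··> p6
  p2 = c.a.0 + 0\{a,b} | (0 | 0) | ··c··> p7
  p3 = b.0\{a,b} | ((a.0)\{b} + (c.(0 + 0) + b.0)) | ··a··> p6, ··b··> p8, ··b··> p9, ··c··> p10
  p4 = b.b.0\{a,b} | 0 | ··b··> p9
  p5 = b.b.0\{a,b} | (0 + 0) | ··b··> p10
  p6 = b.0\{a,b} | 0\{b} | ··b··> p11
  p7 = a.0 | ··a··> p12
  p8 = 0\{a,b} | ((a.0)\{b} + (c.(0 + 0) + b.0)) | ··a··> p11, ··b··> p13, ··c··> p14
  p9 = b.0\{a,b} | 0 | ··b··> p13
  p10 = b.0\{a,b} | (0 + 0) | ··b··> p14
  p11 = 0\{a,b} | 0\{b} | (no moves)
  p12 = 0 | (no moves)
  p13 = 0\{a,b} | 0 | (no moves)
  p14 = 0\{a,b} | (0 + 0) | (no moves)
LTS(Q): 12 reachable states
  q0 = b.b.0\{a,b} | ((a.0)\{b} + c.(0 + 0)) + a.(c.a.0 + 0\{a,b} | (0 | 0)) | ··a··> q1, ··a··> q2, ··b··> q3, ··c··> q4
  q1 = b.b.0\{a,b} | 0\{b} | ··b··> q5
  q2 = c.a.0 + 0\{a,b} | (0 | 0) | ··c··> q6
  q3 = b.0\{a,b} | ((a.0)\{b} + c.(0 + 0)) | ··a··> q5, ··b··> q7, ··c··> q8
  q4 = b.b.0\{a,b} | (0 + 0) | ··b··> q8
  q5 = b.0\{a,b} | 0\{b} | ··b··> q9
  q6 = a.0 | ··a··> q10
  q7 = 0\{a,b} | ((a.0)\{b} + c.(0 + 0)) | ··a··> q9, ··c··> q11
  q8 = b.0\{a,b} | (0 + 0) | ··b··> q11
  q9 = 0\{a,b} | 0\{b} | (no moves)
  q10 = 0 | (no moves)
  q11 = 0\{a,b} | (0 + 0) | (no moves)
Trace ⟨bbb⟩ through P, begin at {p0}:
  step 1 (b): {p3, p4}
  step 2 (b): {p8, p9}
  step 3 (b): {p13}
  — P admits the full trace.
Trace ⟨bbb⟩ through Q, begin at {q0}:
  step 1 (b): {q3}
  step 2 (b): {q7}
  step 3 (b): no successor for Q

NO — witness ⟨bbb⟩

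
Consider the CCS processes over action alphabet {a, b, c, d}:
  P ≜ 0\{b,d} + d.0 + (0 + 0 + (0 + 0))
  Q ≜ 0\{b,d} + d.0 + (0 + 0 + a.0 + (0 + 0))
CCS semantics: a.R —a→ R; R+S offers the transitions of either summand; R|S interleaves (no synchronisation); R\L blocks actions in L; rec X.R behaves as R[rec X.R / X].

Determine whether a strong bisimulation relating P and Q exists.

P's transition system — 2 states:
  u0 = 0\{b,d} + d.0 + (0 + 0 + (0 + 0)) :: ··d··> u1
  u1 = 0 :: ∅
Q's transition system — 2 states:
  v0 = 0\{b,d} + d.0 + (0 + 0 + a.0 + (0 + 0)) :: ··a··> v1, ··d··> v1
  v1 = 0 :: ∅
Bisimilarity quotient blocks:
  B0 = {u0}
  B1 = {u1, v1}
  B2 = {v0}
u0 ∈ B0, v0 ∈ B2 → different blocks

NO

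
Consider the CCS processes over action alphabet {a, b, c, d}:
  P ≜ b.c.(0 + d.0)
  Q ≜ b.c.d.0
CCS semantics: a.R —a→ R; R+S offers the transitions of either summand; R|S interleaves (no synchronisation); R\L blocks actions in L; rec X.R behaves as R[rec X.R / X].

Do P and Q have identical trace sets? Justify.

LTS(P): 4 reachable states
  m0 = b.c.(0 + d.0) ⊢ —b→ m1
  m1 = c.(0 + d.0) ⊢ —c→ m2
  m2 = 0 + d.0 ⊢ —d→ m3
  m3 = 0 ⊢ ∅
LTS(Q): 4 reachable states
  n0 = b.c.d.0 ⊢ —b→ n1
  n1 = c.d.0 ⊢ —c→ n2
  n2 = d.0 ⊢ —d→ n3
  n3 = 0 ⊢ ∅
Partition-refinement fixed point:
  B0 = {m0, n0}
  B1 = {m1, n1}
  B2 = {m2, n2}
  B3 = {m3, n3}
m0 ∈ B0, n0 ∈ B0 → same block
Bisimilar ⇒ trace-equivalent.

traces(P) = traces(Q)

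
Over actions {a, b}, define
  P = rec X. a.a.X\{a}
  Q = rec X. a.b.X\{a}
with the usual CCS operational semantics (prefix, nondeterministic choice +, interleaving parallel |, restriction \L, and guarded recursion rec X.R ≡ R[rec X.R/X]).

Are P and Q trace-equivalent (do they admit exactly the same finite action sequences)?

LTS(P): 3 reachable states
  m0 = rec X. a.a.X\{a} → —a→ m1
  m1 = a.(rec X. a.a.X\{a})\{a} → —a→ m2
  m2 = (rec X. a.a.X\{a})\{a} → (no moves)
LTS(Q): 3 reachable states
  n0 = rec X. a.b.X\{a} → —a→ n1
  n1 = b.(rec X. a.b.X\{a})\{a} → —b→ n2
  n2 = (rec X. a.b.X\{a})\{a} → (no moves)
Run σ = ⟨aa⟩ on P: start {m0}
  after a @ step 1: {m1}
  after a @ step 2: {m2}
  ✓ P
Run σ = ⟨aa⟩ on Q: start {n0}
  after a @ step 1: {n1}
  after a @ step 2: ∅ (Q stuck)

NO — witness ⟨aa⟩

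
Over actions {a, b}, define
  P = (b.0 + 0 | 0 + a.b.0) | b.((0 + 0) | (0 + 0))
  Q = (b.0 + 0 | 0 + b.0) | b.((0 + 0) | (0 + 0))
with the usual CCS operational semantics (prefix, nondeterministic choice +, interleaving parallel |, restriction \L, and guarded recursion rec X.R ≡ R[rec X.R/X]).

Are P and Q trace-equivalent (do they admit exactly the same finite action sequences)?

trace-distinct — witness ⟨a⟩

Reachable graph of P (6 states):
  s0 = (b.0 + 0 | 0 + a.b.0) | b.((0 + 0) | (0 + 0)) ⊢ =a=> s1, =b=> s2, =b=> s3
  s1 = b.0 | b.((0 + 0) | (0 + 0)) ⊢ =b=> s3, =b=> s4
  s2 = (b.0 + 0 | 0 + a.b.0) | ((0 + 0) | (0 + 0)) ⊢ =a=> s4, =b=> s5
  s3 = 0 | b.((0 + 0) | (0 + 0)) ⊢ =b=> s5
  s4 = b.0 | ((0 + 0) | (0 + 0)) ⊢ =b=> s5
  s5 = 0 | ((0 + 0) | (0 + 0)) ⊢ ·
Reachable graph of Q (4 states):
  t0 = (b.0 + 0 | 0 + b.0) | b.((0 + 0) | (0 + 0)) ⊢ =b=> t1, =b=> t2
  t1 = (b.0 + 0 | 0 + b.0) | ((0 + 0) | (0 + 0)) ⊢ =b=> t3
  t2 = 0 | b.((0 + 0) | (0 + 0)) ⊢ =b=> t3
  t3 = 0 | ((0 + 0) | (0 + 0)) ⊢ ·
Run σ = ⟨a⟩ on P: start {s0}
  [1] a ⇒ {s1}
  — P admits the full trace.
Run σ = ⟨a⟩ on Q: start {t0}
  [1] a ⇒ ∅ (Q stuck)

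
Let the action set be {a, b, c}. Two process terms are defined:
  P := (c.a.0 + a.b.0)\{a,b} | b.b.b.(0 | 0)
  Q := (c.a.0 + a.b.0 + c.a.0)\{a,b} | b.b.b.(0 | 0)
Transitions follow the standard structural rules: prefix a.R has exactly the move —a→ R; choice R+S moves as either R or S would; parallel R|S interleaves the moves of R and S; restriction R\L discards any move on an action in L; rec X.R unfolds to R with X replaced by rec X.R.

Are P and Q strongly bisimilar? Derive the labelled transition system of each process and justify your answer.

P's transition system — 8 states:
  u0 = (c.a.0 + a.b.0)\{a,b} | b.b.b.(0 | 0) → --b--▸ u1, --c--▸ u2
  u1 = (c.a.0 + a.b.0)\{a,b} | b.b.(0 | 0) → --b--▸ u3, --c--▸ u4
  u2 = (a.0)\{a,b} | b.b.b.(0 | 0) → --b--▸ u4
  u3 = (c.a.0 + a.b.0)\{a,b} | b.(0 | 0) → --b--▸ u5, --c--▸ u6
  u4 = (a.0)\{a,b} | b.b.(0 | 0) → --b--▸ u6
  u5 = (c.a.0 + a.b.0)\{a,b} | (0 | 0) → --c--▸ u7
  u6 = (a.0)\{a,b} | b.(0 | 0) → --b--▸ u7
  u7 = (a.0)\{a,b} | (0 | 0) → deadlocked
Q's transition system — 8 states:
  v0 = (c.a.0 + a.b.0 + c.a.0)\{a,b} | b.b.b.(0 | 0) → --b--▸ v1, --c--▸ v2
  v1 = (c.a.0 + a.b.0 + c.a.0)\{a,b} | b.b.(0 | 0) → --b--▸ v3, --c--▸ v4
  v2 = (a.0)\{a,b} | b.b.b.(0 | 0) → --b--▸ v4
  v3 = (c.a.0 + a.b.0 + c.a.0)\{a,b} | b.(0 | 0) → --b--▸ v5, --c--▸ v6
  v4 = (a.0)\{a,b} | b.b.(0 | 0) → --b--▸ v6
  v5 = (c.a.0 + a.b.0 + c.a.0)\{a,b} | (0 | 0) → --c--▸ v7
  v6 = (a.0)\{a,b} | b.(0 | 0) → --b--▸ v7
  v7 = (a.0)\{a,b} | (0 | 0) → deadlocked
Partition-refinement fixed point:
  B0 = {u0, v0}
  B1 = {u2, v2}
  B2 = {u4, v4}
  B3 = {u6, v6}
  B4 = {u7, v7}
  B5 = {u1, v1}
  B6 = {u3, v3}
  B7 = {u5, v5}
u0 ∈ B0, v0 ∈ B0 → same block

P ~ Q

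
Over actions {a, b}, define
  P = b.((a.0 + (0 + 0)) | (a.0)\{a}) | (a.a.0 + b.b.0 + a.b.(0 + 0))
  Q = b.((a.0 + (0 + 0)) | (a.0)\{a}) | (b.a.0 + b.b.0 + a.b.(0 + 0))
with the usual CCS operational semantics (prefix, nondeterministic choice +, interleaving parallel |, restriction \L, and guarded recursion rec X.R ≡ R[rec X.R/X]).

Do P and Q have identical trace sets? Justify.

trace-distinct — witness ⟨aa⟩

LTS(P): 18 reachable states
  u0 = b.((a.0 + (0 + 0)) | (a.0)\{a}) | (a.a.0 + b.b.0 + a.b.(0 + 0)) :: ··a··> u1, ··a··> u2, ··b··> u3, ··b··> u4
  u1 = b.((a.0 + (0 + 0)) | (a.0)\{a}) | a.0 :: ··a··> u5, ··b··> u6
  u2 = b.((a.0 + (0 + 0)) | (a.0)\{a}) | b.(0 + 0) :: ··b··> u7, ··b··> u8
  u3 = (a.0 + (0 + 0)) | (a.0)\{a} | (a.a.0 + b.b.0 + a.b.(0 + 0)) :: ··a··> u6, ··a··> u7, ··a··> u9, ··b··> u10
  u4 = b.((a.0 + (0 + 0)) | (a.0)\{a}) | b.0 :: ··b··> u10, ··b··> u5
  u5 = b.((a.0 + (0 + 0)) | (a.0)\{a}) | 0 :: ··b··> u11
  u6 = (a.0 + (0 + 0)) | (a.0)\{a} | a.0 :: ··a··> u11, ··a··> u12
  u7 = (a.0 + (0 + 0)) | (a.0)\{a} | b.(0 + 0) :: ··a··> u13, ··b··> u14
  u8 = b.((a.0 + (0 + 0)) | (a.0)\{a}) | (0 + 0) :: ··b··> u14
  u9 = 0 | (a.0)\{a} | (a.a.0 + b.b.0 + a.b.(0 + 0)) :: ··a··> u12, ··a··> u13, ··b··> u15
  u10 = (a.0 + (0 + 0)) | (a.0)\{a} | b.0 :: ··a··> u15, ··b··> u11
  u11 = (a.0 + (0 + 0)) | (a.0)\{a} | 0 :: ··a··> u16
  u12 = 0 | (a.0)\{a} | a.0 :: ··a··> u16
  u13 = 0 | (a.0)\{a} | b.(0 + 0) :: ··b··> u17
  u14 = (a.0 + (0 + 0)) | (a.0)\{a} | (0 + 0) :: ··a··> u17
  u15 = 0 | (a.0)\{a} | b.0 :: ··b··> u16
  u16 = 0 | (a.0)\{a} | 0 :: ·
  u17 = 0 | (a.0)\{a} | (0 + 0) :: ·
LTS(Q): 18 reachable states
  v0 = b.((a.0 + (0 + 0)) | (a.0)\{a}) | (b.a.0 + b.b.0 + a.b.(0 + 0)) :: ··a··> v1, ··b··> v2, ··b··> v3, ··b··> v4
  v1 = b.((a.0 + (0 + 0)) | (a.0)\{a}) | b.(0 + 0) :: ··b··> v5, ··b··> v6
  v2 = (a.0 + (0 + 0)) | (a.0)\{a} | (b.a.0 + b.b.0 + a.b.(0 + 0)) :: ··a··> v5, ··a··> v7, ··b··> v8, ··b··> v9
  v3 = b.((a.0 + (0 + 0)) | (a.0)\{a}) | a.0 :: ··a··> v10, ··b··> v8
  v4 = b.((a.0 + (0 + 0)) | (a.0)\{a}) | b.0 :: ··b··> v10, ··b··> v9
  v5 = (a.0 + (0 + 0)) | (a.0)\{a} | b.(0 + 0) :: ··a··> v11, ··b··> v12
  v6 = b.((a.0 + (0 + 0)) | (a.0)\{a}) | (0 + 0) :: ··b··> v12
  v7 = 0 | (a.0)\{a} | (b.a.0 + b.b.0 + a.b.(0 + 0)) :: ··a··> v11, ··b··> v13, ··b··> v14
  v8 = (a.0 + (0 + 0)) | (a.0)\{a} | a.0 :: ··a··> v13, ··a··> v15
  v9 = (a.0 + (0 + 0)) | (a.0)\{a} | b.0 :: ··a··> v14, ··b··> v15
  v10 = b.((a.0 + (0 + 0)) | (a.0)\{a}) | 0 :: ··b··> v15
  v11 = 0 | (a.0)\{a} | b.(0 + 0) :: ··b··> v16
  v12 = (a.0 + (0 + 0)) | (a.0)\{a} | (0 + 0) :: ··a··> v16
  v13 = 0 | (a.0)\{a} | a.0 :: ··a··> v17
  v14 = 0 | (a.0)\{a} | b.0 :: ··b··> v17
  v15 = (a.0 + (0 + 0)) | (a.0)\{a} | 0 :: ··a··> v17
  v16 = 0 | (a.0)\{a} | (0 + 0) :: ·
  v17 = 0 | (a.0)\{a} | 0 :: ·
Run σ = ⟨aa⟩ on P: start {u0}
  [1] a ⇒ {u1, u2}
  [2] a ⇒ {u5}
  — P admits the full trace.
Run σ = ⟨aa⟩ on Q: start {v0}
  [1] a ⇒ {v1}
  [2] a ⇒ ∅ (Q stuck)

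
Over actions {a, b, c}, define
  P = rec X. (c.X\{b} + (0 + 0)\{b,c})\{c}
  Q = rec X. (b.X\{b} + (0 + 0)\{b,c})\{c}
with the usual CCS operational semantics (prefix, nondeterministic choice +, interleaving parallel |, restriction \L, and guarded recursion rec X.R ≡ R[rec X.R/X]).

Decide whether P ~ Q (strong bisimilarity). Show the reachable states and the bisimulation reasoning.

not bisimilar

P's transition system — 1 states:
  u0 = rec X. (c.X\{b} + (0 + 0)\{b,c})\{c} ⊢ deadlocked
Q's transition system — 2 states:
  v0 = rec X. (b.X\{b} + (0 + 0)\{b,c})\{c} ⊢ -b-> v1
  v1 = (rec X. (b.X\{b} + (0 + 0)\{b,c})\{c})\{b}\{c} ⊢ deadlocked
Bisimilarity quotient blocks:
  B0 = {u0, v1}
  B1 = {v0}
u0 ∈ B0, v0 ∈ B1 → different blocks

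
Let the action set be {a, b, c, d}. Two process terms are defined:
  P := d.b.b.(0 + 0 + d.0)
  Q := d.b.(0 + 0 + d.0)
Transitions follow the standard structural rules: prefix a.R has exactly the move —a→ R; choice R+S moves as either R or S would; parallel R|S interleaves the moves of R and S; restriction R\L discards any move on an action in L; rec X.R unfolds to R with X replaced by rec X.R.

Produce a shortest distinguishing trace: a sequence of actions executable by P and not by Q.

dbb

Reachable graph of P (5 states):
  s0 = d.b.b.(0 + 0 + d.0) | --d--▸ s1
  s1 = b.b.(0 + 0 + d.0) | --b--▸ s2
  s2 = b.(0 + 0 + d.0) | --b--▸ s3
  s3 = 0 + 0 + d.0 | --d--▸ s4
  s4 = 0 | deadlocked
Reachable graph of Q (4 states):
  t0 = d.b.(0 + 0 + d.0) | --d--▸ t1
  t1 = b.(0 + 0 + d.0) | --b--▸ t2
  t2 = 0 + 0 + d.0 | --d--▸ t3
  t3 = 0 | deadlocked
Trace ⟨dbb⟩ through P, begin at {s0}:
  step 1 (d): {s1}
  step 2 (b): {s2}
  step 3 (b): {s3}
  — P admits the full trace.
Trace ⟨dbb⟩ through Q, begin at {t0}:
  step 1 (d): {t1}
  step 2 (b): {t2}
  step 3 (b): ∅  — Q cannot continue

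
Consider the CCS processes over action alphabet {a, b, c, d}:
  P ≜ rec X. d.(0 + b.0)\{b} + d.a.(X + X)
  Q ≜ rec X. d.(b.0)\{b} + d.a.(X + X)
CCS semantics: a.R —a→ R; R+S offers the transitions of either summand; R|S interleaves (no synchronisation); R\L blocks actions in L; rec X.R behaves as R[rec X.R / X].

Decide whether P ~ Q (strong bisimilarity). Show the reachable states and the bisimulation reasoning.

P ~ Q

P's transition system — 4 states:
  s0 = rec X. d.(0 + b.0)\{b} + d.a.(X + X) ⊢ --d--▸ s1, --d--▸ s2
  s1 = (0 + b.0)\{b} ⊢ deadlocked
  s2 = a.((rec X. d.(0 + b.0)\{b} + d.a.(X + X)) + (rec X. d.(0 + b.0)\{b} + d.a.(X + X))) ⊢ --a--▸ s3
  s3 = (rec X. d.(0 + b.0)\{b} + d.a.(X + X)) + (rec X. d.(0 + b.0)\{b} + d.a.(X + X)) ⊢ --d--▸ s1, --d--▸ s2
Q's transition system — 4 states:
  t0 = rec X. d.(b.0)\{b} + d.a.(X + X) ⊢ --d--▸ t1, --d--▸ t2
  t1 = (b.0)\{b} ⊢ deadlocked
  t2 = a.((rec X. d.(b.0)\{b} + d.a.(X + X)) + (rec X. d.(b.0)\{b} + d.a.(X + X))) ⊢ --a--▸ t3
  t3 = (rec X. d.(b.0)\{b} + d.a.(X + X)) + (rec X. d.(b.0)\{b} + d.a.(X + X)) ⊢ --d--▸ t1, --d--▸ t2
Partition-refinement fixed point:
  B0 = {s0, s3, t0, t3}
  B1 = {s1, t1}
  B2 = {s2, t2}
s0 ∈ B0, t0 ∈ B0 → same block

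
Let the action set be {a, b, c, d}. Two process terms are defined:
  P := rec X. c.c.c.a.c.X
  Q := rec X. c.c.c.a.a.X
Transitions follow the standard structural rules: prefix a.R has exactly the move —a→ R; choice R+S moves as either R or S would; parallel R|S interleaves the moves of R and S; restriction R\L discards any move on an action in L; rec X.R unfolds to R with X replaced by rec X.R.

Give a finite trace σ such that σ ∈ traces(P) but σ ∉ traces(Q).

cccac

P's transition system — 5 states:
  u0 = rec X. c.c.c.a.c.X → ··c··> u1
  u1 = c.c.a.c.(rec X. c.c.c.a.c.X) → ··c··> u2
  u2 = c.a.c.(rec X. c.c.c.a.c.X) → ··c··> u3
  u3 = a.c.(rec X. c.c.c.a.c.X) → ··a··> u4
  u4 = c.(rec X. c.c.c.a.c.X) → ··c··> u0
Q's transition system — 5 states:
  v0 = rec X. c.c.c.a.a.X → ··c··> v1
  v1 = c.c.a.a.(rec X. c.c.c.a.a.X) → ··c··> v2
  v2 = c.a.a.(rec X. c.c.c.a.a.X) → ··c··> v3
  v3 = a.a.(rec X. c.c.c.a.a.X) → ··a··> v4
  v4 = a.(rec X. c.c.c.a.a.X) → ··a··> v0
Executing cccac from P (initial set {u0}):
  step 1 (c): {u1}
  step 2 (c): {u2}
  step 3 (c): {u3}
  step 4 (a): {u4}
  step 5 (c): {u0}
  P completes σ.
Executing cccac from Q (initial set {v0}):
  step 1 (c): {v1}
  step 2 (c): {v2}
  step 3 (c): {v3}
  step 4 (a): {v4}
  step 5 (c): no successor for Q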